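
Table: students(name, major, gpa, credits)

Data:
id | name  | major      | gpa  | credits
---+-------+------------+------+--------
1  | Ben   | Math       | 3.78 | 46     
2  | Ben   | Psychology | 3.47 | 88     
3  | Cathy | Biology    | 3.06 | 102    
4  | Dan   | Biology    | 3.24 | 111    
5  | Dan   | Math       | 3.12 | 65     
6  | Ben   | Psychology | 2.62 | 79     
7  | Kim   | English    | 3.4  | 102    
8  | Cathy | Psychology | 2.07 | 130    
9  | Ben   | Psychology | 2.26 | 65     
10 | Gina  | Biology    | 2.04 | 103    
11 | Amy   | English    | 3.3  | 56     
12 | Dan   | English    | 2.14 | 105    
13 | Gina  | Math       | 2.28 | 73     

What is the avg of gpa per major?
SELECT major, AVG(gpa) as result
FROM students
GROUP BY major

Result:
  Biology: 2.78
  English: 2.95
  Math: 3.06
  Psychology: 2.61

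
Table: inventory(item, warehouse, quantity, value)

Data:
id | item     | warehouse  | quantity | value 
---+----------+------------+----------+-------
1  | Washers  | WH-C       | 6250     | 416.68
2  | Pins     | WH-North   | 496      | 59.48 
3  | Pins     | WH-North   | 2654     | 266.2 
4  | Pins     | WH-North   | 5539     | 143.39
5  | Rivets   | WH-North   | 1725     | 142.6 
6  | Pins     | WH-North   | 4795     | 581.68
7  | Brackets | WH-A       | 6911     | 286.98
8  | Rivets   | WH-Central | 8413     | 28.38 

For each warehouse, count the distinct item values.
SELECT warehouse, COUNT(DISTINCT item)
FROM inventory
GROUP BY warehouse

Result:
  WH-A: 1 distinct
  WH-C: 1 distinct
  WH-Central: 1 distinct
  WH-North: 2 distinct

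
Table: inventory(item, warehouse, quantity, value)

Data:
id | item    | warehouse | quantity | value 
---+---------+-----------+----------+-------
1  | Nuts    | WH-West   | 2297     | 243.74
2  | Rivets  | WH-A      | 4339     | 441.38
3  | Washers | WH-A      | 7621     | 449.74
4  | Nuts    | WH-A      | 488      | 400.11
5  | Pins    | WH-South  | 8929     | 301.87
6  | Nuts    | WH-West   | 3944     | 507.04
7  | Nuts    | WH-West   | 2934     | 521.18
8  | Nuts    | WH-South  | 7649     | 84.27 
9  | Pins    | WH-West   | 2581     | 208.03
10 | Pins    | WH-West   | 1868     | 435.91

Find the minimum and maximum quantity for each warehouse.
SELECT warehouse, MIN(quantity), MAX(quantity)
FROM inventory
GROUP BY warehouse

Result:
  WH-A: min=488, max=7621
  WH-South: min=7649, max=8929
  WH-West: min=1868, max=3944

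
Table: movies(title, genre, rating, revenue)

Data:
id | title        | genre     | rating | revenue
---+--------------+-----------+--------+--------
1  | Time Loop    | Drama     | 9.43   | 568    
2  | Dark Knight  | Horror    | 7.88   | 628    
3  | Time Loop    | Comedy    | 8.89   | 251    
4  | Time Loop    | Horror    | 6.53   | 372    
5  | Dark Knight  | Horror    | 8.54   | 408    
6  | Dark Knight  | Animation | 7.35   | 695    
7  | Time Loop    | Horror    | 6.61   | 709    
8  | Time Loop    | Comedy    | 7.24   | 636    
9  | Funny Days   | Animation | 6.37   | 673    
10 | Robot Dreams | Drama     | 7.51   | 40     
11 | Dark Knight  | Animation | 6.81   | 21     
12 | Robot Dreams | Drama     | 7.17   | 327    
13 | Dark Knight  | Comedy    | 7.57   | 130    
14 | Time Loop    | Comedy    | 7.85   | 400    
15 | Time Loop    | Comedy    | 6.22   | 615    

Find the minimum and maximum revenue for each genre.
SELECT genre, MIN(revenue), MAX(revenue)
FROM movies
GROUP BY genre

Result:
  Animation: min=21, max=695
  Comedy: min=130, max=636
  Drama: min=40, max=568
  Horror: min=372, max=709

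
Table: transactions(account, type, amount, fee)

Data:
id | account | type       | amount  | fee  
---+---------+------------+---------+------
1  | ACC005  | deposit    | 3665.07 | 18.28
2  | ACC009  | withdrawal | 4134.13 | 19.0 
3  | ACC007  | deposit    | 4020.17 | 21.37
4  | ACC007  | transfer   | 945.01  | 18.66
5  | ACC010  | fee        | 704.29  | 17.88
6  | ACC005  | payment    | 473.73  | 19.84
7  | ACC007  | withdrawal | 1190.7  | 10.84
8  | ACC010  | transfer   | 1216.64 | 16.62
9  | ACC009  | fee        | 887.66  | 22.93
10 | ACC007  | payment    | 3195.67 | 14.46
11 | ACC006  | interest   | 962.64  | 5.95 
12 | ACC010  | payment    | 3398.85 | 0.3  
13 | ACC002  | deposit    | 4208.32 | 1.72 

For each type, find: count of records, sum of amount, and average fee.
SELECT type,
       COUNT(*) as cnt,
       SUM(amount) as total_amount,
       AVG(fee) as avg_fee
FROM transactions
GROUP BY type

Result:
  deposit: 3 records, 11893.56 total amount, 13.79 avg fee
  fee: 2 records, 1591.95 total amount, 20.41 avg fee
  interest: 1 records, 962.64 total amount, 5.95 avg fee
  payment: 3 records, 7068.25 total amount, 11.53 avg fee
  transfer: 2 records, 2161.65 total amount, 17.64 avg fee
  withdrawal: 2 records, 5324.83 total amount, 14.92 avg fee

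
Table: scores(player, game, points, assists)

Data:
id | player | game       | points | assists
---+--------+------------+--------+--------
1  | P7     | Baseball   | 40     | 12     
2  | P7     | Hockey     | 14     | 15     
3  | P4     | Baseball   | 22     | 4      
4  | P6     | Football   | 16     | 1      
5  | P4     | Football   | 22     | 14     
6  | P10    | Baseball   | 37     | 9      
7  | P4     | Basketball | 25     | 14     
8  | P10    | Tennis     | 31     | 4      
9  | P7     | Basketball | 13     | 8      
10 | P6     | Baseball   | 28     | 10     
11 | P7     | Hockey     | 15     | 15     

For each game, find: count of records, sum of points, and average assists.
SELECT game,
       COUNT(*) as cnt,
       SUM(points) as total_points,
       AVG(assists) as avg_assists
FROM scores
GROUP BY game

Result:
  Baseball: 4 records, 127 total points, 8.75 avg assists
  Basketball: 2 records, 38 total points, 11.00 avg assists
  Football: 2 records, 38 total points, 7.50 avg assists
  Hockey: 2 records, 29 total points, 15.00 avg assists
  Tennis: 1 records, 31 total points, 4.00 avg assists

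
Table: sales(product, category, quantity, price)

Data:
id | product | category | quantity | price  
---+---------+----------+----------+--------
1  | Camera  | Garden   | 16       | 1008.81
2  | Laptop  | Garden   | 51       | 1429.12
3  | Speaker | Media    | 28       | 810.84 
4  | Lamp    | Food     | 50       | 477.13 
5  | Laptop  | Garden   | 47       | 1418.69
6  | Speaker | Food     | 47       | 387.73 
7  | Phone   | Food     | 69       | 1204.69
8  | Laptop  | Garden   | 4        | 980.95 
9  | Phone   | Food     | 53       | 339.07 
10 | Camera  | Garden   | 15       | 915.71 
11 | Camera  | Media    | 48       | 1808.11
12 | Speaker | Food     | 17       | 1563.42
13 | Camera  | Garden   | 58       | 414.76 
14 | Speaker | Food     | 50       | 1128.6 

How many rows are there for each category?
SELECT category, COUNT(*) as count
FROM sales
GROUP BY category

Result:
  Food: 6
  Garden: 6
  Media: 2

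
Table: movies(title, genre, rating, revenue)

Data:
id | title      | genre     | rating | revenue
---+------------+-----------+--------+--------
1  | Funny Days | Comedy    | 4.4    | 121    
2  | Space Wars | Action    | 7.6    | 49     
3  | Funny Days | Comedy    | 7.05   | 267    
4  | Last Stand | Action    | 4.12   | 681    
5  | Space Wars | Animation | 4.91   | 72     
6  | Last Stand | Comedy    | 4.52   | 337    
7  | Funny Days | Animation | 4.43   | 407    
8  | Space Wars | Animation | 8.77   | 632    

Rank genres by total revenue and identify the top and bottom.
SELECT genre, SUM(revenue)
FROM movies
GROUP BY genre
ORDER BY SUM(revenue)

All groups:
  Comedy: 725
  Action: 730
  Animation: 1111

Highest: Animation (1111)
Lowest: Comedy (725)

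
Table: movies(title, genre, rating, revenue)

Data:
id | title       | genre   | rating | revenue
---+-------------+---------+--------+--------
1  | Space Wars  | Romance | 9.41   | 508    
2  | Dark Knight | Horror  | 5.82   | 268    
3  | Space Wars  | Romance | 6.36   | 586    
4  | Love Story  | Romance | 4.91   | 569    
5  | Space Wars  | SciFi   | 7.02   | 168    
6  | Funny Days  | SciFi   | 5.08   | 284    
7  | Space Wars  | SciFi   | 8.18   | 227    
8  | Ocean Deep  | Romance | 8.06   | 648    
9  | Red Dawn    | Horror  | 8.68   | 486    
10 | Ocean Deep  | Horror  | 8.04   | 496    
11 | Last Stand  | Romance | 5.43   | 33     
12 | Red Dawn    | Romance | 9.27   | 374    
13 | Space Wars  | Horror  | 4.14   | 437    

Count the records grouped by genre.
SELECT genre, COUNT(*) as count
FROM movies
GROUP BY genre

Result:
  Horror: 4
  Romance: 6
  SciFi: 3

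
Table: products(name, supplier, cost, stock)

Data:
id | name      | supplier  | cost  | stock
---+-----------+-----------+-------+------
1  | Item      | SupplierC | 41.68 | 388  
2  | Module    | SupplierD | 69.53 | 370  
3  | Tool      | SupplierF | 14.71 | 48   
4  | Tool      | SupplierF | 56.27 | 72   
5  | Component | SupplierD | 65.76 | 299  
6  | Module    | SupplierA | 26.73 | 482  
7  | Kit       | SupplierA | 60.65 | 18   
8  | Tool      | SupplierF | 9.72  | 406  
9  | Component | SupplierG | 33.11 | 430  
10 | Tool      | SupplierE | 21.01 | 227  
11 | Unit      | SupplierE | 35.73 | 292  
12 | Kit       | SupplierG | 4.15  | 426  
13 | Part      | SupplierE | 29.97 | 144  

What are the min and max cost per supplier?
SELECT supplier, MIN(cost), MAX(cost)
FROM products
GROUP BY supplier

Result:
  SupplierA: min=26.73, max=60.65
  SupplierC: min=41.68, max=41.68
  SupplierD: min=65.76, max=69.53
  SupplierE: min=21.01, max=35.73
  SupplierF: min=9.72, max=56.27
  SupplierG: min=4.15, max=33.11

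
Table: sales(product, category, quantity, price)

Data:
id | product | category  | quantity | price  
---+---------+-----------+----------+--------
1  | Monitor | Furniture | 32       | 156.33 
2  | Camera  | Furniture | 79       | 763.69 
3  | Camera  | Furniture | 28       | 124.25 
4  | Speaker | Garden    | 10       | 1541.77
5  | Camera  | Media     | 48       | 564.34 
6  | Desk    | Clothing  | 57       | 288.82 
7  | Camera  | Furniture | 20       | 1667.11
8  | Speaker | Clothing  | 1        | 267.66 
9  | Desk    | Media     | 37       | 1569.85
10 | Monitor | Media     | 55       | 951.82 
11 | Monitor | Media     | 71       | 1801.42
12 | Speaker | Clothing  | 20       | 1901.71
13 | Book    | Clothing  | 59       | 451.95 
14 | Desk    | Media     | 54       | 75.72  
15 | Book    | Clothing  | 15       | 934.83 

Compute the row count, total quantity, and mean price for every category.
SELECT category,
       COUNT(*) as cnt,
       SUM(quantity) as total_quantity,
       AVG(price) as avg_price
FROM sales
GROUP BY category

Result:
  Clothing: 5 records, 152 total quantity, 768.99 avg price
  Furniture: 4 records, 159 total quantity, 677.85 avg price
  Garden: 1 records, 10 total quantity, 1541.77 avg price
  Media: 5 records, 265 total quantity, 992.63 avg price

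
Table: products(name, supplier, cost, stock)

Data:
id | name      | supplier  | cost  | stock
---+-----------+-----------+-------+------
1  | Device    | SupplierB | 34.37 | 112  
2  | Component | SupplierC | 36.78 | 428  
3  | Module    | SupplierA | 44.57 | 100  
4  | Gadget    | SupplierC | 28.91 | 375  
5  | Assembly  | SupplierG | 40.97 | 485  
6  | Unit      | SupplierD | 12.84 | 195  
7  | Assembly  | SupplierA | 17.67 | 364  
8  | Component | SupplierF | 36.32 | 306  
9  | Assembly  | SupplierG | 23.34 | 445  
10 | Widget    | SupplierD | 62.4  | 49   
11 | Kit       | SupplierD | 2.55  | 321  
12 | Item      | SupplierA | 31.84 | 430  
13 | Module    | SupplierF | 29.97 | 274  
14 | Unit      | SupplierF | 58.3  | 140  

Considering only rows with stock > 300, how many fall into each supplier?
SELECT supplier, COUNT(*)
FROM products
WHERE stock > 300
GROUP BY supplier

Note: WHERE filters rows before grouping.

Result:
  SupplierA: 2
  SupplierC: 2
  SupplierD: 1
  SupplierF: 1
  SupplierG: 2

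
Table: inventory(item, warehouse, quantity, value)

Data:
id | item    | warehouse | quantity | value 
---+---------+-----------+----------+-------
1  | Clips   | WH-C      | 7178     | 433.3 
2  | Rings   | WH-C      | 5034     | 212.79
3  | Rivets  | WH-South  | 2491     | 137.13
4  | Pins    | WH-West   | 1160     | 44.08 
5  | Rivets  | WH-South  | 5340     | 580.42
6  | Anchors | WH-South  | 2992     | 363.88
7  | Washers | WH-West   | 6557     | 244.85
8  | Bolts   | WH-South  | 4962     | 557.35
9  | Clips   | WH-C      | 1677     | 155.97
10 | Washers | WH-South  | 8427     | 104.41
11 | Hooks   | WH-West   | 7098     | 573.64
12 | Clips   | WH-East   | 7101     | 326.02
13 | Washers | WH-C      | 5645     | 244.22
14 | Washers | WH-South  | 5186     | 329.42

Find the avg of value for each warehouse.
SELECT warehouse, AVG(value) as result
FROM inventory
GROUP BY warehouse

Result:
  WH-C: 261.57
  WH-East: 326.02
  WH-South: 345.44
  WH-West: 287.52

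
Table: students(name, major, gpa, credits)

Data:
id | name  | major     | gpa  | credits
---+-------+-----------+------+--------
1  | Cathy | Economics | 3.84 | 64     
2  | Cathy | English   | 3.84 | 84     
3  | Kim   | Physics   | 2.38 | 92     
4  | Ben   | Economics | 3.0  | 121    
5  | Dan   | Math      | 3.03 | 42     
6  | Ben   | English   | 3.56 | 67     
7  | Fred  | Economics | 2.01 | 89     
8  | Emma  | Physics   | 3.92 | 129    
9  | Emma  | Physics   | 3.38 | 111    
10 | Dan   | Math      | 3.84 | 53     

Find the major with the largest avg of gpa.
SELECT major, AVG(gpa) as val
FROM students
GROUP BY major
ORDER BY val DESC
LIMIT 1

Result: English with avg(gpa) = 3.70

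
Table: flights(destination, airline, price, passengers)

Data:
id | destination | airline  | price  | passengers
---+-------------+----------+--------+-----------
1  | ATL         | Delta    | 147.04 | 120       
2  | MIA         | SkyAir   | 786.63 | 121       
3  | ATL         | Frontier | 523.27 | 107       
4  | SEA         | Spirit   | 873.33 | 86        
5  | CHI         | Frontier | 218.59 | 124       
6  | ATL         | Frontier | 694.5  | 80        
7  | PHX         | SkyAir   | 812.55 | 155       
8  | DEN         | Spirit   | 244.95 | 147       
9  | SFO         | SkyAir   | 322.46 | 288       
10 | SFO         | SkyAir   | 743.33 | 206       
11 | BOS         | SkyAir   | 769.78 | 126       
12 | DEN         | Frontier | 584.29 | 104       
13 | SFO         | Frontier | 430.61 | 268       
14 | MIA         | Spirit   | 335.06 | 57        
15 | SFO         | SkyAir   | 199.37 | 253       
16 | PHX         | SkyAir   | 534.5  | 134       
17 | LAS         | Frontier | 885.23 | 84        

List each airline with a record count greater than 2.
SELECT airline, COUNT(*) as cnt
FROM flights
GROUP BY airline
HAVING COUNT(*) > 2

Result:
  Frontier: 6
  SkyAir: 7
  Spirit: 3

Note: HAVING filters groups after aggregation, WHERE filters rows before.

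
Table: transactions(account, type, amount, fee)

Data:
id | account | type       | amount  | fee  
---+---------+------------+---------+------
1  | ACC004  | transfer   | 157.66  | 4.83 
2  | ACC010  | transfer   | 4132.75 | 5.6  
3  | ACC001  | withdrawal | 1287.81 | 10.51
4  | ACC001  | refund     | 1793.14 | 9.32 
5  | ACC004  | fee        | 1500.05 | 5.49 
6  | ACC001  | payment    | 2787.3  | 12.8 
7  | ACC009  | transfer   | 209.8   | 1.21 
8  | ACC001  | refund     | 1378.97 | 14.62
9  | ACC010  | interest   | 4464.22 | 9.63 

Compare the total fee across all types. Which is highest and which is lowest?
SELECT type, SUM(fee)
FROM transactions
GROUP BY type
ORDER BY SUM(fee)

All groups:
  fee: 5.49
  interest: 9.63
  withdrawal: 10.51
  transfer: 11.64
  payment: 12.80
  refund: 23.94

Highest: refund (23.94)
Lowest: fee (5.49)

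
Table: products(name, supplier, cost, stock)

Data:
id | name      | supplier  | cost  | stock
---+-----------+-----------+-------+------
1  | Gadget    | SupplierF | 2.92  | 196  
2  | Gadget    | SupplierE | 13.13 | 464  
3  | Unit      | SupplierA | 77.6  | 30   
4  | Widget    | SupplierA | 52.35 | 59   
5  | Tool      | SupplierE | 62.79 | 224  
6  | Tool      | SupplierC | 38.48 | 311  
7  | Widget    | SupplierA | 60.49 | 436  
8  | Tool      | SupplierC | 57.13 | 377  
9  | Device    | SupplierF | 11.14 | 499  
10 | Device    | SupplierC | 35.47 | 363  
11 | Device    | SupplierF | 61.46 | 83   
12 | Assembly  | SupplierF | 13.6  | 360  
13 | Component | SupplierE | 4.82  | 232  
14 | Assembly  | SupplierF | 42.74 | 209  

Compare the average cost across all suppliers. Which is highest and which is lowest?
SELECT supplier, AVG(cost)
FROM products
GROUP BY supplier
ORDER BY AVG(cost)

All groups:
  SupplierF: 26.37
  SupplierE: 26.91
  SupplierC: 43.69
  SupplierA: 63.48

Highest: SupplierA (63.48)
Lowest: SupplierF (26.37)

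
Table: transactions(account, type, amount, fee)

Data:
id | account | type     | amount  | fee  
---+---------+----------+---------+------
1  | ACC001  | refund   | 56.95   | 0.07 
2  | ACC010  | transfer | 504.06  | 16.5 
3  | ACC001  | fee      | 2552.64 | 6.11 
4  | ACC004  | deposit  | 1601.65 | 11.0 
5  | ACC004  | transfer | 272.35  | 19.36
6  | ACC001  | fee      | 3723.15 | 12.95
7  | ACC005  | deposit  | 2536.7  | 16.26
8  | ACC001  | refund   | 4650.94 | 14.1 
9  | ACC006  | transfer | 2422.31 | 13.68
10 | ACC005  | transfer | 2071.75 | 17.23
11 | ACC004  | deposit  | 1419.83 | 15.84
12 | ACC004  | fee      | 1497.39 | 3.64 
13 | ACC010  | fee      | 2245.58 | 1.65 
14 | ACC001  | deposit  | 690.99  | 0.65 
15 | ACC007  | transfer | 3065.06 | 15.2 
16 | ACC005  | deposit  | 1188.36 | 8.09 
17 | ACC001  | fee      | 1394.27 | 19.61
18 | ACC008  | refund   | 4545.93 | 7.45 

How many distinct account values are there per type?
SELECT type, COUNT(DISTINCT account)
FROM transactions
GROUP BY type

Result:
  deposit: 3 distinct
  fee: 3 distinct
  refund: 2 distinct
  transfer: 5 distinct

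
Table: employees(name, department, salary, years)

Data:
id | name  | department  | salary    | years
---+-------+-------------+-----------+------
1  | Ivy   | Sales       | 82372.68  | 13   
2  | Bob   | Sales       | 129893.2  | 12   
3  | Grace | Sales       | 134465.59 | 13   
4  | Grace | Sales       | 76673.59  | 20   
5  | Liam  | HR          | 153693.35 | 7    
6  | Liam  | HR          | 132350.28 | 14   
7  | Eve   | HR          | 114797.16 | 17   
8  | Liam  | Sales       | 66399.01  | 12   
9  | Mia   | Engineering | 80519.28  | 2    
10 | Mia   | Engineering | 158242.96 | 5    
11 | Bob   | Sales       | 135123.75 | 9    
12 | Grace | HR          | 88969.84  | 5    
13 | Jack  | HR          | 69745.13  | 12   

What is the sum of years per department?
SELECT department, SUM(years) as result
FROM employees
GROUP BY department

Result:
  Engineering: 7
  HR: 55
  Sales: 79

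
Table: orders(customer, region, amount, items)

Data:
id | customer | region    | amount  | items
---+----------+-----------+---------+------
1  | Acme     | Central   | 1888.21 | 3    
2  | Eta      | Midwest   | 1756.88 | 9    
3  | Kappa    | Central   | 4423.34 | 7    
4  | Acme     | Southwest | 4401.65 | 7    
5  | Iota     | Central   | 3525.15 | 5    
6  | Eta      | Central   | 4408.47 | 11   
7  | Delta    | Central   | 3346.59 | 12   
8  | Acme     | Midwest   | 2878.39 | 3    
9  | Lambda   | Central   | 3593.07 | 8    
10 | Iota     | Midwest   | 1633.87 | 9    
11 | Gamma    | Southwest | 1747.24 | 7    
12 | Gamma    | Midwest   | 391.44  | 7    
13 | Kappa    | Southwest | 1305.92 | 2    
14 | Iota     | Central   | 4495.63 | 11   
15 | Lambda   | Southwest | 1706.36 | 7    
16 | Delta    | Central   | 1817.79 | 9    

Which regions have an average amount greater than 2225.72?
SELECT region, AVG(amount)
FROM orders
GROUP BY region
HAVING AVG(amount) > 2225.72

Result:
  Central: avg=3437.28
  Southwest: avg=2290.29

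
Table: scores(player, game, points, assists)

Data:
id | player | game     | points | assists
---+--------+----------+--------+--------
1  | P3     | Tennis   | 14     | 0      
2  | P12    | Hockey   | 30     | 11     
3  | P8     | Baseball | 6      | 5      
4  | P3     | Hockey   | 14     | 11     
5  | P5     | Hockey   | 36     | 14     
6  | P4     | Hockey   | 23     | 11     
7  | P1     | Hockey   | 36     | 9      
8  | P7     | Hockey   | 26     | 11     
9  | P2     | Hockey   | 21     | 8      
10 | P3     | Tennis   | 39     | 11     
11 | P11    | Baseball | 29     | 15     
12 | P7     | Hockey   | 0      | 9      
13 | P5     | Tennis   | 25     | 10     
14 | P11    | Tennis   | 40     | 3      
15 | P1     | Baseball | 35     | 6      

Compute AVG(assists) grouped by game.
SELECT game, AVG(assists) as result
FROM scores
GROUP BY game

Result:
  Baseball: 8.67
  Hockey: 10.50
  Tennis: 6.00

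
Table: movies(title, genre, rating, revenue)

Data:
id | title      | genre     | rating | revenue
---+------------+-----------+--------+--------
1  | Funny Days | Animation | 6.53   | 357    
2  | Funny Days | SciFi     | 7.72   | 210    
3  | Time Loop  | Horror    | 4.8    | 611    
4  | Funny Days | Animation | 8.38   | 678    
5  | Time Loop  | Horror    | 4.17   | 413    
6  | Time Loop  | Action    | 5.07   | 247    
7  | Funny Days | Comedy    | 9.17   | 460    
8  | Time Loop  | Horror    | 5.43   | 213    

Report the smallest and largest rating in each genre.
SELECT genre, MIN(rating), MAX(rating)
FROM movies
GROUP BY genre

Result:
  Action: min=5.07, max=5.07
  Animation: min=6.53, max=8.38
  Comedy: min=9.17, max=9.17
  Horror: min=4.17, max=5.43
  SciFi: min=7.72, max=7.72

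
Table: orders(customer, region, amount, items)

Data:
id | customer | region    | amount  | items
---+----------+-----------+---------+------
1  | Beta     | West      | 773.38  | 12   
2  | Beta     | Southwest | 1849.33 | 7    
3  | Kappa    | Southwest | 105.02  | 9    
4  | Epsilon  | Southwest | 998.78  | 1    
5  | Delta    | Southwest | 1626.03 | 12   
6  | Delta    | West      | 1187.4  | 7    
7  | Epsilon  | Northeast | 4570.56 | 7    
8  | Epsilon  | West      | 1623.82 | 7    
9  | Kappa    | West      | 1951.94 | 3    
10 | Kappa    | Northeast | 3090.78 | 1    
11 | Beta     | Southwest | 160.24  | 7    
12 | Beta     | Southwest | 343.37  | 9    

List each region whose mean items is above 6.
SELECT region, AVG(items)
FROM orders
GROUP BY region
HAVING AVG(items) > 6

Result:
  Southwest: avg=7.50
  West: avg=7.25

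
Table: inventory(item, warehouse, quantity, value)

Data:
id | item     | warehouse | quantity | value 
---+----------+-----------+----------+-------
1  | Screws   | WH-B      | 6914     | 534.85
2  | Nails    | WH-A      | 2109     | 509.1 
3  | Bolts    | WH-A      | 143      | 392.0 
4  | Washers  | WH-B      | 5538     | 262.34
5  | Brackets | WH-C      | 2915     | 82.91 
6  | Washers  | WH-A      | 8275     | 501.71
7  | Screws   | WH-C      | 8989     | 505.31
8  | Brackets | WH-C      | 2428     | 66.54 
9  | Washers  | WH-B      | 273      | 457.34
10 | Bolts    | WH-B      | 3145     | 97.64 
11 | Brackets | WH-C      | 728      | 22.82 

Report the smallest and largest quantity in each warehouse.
SELECT warehouse, MIN(quantity), MAX(quantity)
FROM inventory
GROUP BY warehouse

Result:
  WH-A: min=143, max=8275
  WH-B: min=273, max=6914
  WH-C: min=728, max=8989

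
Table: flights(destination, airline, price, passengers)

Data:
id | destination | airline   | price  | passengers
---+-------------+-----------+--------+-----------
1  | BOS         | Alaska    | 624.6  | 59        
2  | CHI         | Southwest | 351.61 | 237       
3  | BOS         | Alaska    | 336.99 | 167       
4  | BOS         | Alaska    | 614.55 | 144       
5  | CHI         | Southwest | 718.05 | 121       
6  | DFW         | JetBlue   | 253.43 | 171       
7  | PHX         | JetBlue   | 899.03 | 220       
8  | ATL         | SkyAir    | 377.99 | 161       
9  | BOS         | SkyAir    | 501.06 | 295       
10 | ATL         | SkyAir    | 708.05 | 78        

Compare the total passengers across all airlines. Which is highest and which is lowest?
SELECT airline, SUM(passengers)
FROM flights
GROUP BY airline
ORDER BY SUM(passengers)

All groups:
  Southwest: 358
  Alaska: 370
  JetBlue: 391
  SkyAir: 534

Highest: SkyAir (534)
Lowest: Southwest (358)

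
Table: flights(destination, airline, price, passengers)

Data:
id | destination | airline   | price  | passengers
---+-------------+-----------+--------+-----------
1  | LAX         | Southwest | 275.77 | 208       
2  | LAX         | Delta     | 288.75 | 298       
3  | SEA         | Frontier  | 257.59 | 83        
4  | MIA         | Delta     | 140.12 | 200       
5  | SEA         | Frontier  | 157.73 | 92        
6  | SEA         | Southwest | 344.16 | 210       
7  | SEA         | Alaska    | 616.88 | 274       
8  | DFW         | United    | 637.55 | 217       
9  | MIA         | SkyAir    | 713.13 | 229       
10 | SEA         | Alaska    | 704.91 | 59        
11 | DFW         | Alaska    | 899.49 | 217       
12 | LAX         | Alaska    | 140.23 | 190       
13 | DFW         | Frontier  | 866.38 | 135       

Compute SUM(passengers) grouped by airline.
SELECT airline, SUM(passengers) as result
FROM flights
GROUP BY airline

Result:
  Alaska: 740
  Delta: 498
  Frontier: 310
  SkyAir: 229
  Southwest: 418
  United: 217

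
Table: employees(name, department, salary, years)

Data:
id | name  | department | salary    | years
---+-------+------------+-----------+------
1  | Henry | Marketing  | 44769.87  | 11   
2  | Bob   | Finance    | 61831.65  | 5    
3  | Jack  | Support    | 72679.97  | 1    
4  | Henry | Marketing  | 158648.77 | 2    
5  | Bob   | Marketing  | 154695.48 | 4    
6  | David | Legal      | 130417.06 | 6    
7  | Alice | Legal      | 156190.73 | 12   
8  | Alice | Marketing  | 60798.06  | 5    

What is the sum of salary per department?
SELECT department, SUM(salary) as result
FROM employees
GROUP BY department

Result:
  Finance: 61831.65
  Legal: 286607.79
  Marketing: 418912.18
  Support: 72679.97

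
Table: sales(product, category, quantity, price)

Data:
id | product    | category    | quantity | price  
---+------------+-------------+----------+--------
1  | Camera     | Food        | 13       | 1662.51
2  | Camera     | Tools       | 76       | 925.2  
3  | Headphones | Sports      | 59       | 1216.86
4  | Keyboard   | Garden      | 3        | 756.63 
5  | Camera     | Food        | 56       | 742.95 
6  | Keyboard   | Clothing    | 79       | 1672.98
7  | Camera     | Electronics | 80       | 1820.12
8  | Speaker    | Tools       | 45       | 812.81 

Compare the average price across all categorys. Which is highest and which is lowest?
SELECT category, AVG(price)
FROM sales
GROUP BY category
ORDER BY AVG(price)

All groups:
  Garden: 756.63
  Tools: 869.01
  Food: 1202.73
  Sports: 1216.86
  Clothing: 1672.98
  Electronics: 1820.12

Highest: Electronics (1820.12)
Lowest: Garden (756.63)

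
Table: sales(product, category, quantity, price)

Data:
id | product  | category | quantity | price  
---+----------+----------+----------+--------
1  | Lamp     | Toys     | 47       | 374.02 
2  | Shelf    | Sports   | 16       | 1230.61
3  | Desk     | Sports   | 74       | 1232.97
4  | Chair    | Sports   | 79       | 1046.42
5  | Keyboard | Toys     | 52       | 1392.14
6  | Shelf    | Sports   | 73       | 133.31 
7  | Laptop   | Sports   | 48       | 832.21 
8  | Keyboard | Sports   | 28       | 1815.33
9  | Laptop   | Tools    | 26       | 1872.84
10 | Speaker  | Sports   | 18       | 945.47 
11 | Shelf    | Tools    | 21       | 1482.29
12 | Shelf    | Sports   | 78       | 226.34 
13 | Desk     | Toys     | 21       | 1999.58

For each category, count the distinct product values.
SELECT category, COUNT(DISTINCT product)
FROM sales
GROUP BY category

Result:
  Sports: 6 distinct
  Tools: 2 distinct
  Toys: 3 distinct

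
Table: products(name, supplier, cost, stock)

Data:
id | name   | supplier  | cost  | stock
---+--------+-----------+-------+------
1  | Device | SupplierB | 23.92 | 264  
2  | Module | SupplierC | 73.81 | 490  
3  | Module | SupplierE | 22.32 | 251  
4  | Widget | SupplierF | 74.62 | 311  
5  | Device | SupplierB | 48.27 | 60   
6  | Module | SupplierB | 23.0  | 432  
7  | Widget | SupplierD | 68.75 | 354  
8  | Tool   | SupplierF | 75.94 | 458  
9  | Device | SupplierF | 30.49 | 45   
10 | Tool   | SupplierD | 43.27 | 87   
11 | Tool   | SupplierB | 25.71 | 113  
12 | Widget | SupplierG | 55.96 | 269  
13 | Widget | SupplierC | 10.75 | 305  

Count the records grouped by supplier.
SELECT supplier, COUNT(*) as count
FROM products
GROUP BY supplier

Result:
  SupplierB: 4
  SupplierC: 2
  SupplierD: 2
  SupplierE: 1
  SupplierF: 3
  SupplierG: 1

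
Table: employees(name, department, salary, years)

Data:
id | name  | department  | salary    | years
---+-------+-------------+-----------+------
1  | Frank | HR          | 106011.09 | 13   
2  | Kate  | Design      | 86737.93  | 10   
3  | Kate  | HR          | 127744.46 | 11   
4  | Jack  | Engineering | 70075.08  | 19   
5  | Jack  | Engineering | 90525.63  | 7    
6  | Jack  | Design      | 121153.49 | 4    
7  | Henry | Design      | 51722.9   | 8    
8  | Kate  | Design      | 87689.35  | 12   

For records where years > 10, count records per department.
SELECT department, COUNT(*)
FROM employees
WHERE years > 10
GROUP BY department

Note: WHERE filters rows before grouping.

Result:
  Design: 1
  Engineering: 1
  HR: 2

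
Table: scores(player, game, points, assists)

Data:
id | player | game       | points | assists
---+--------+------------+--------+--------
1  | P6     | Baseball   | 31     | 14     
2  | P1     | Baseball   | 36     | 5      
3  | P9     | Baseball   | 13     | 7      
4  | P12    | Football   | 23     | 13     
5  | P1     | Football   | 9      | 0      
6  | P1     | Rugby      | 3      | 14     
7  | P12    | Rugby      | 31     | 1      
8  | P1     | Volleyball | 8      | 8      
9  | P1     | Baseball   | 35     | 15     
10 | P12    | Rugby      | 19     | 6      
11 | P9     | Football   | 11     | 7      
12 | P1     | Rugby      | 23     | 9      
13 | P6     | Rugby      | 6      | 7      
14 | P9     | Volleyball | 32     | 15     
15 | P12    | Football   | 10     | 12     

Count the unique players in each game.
SELECT game, COUNT(DISTINCT player)
FROM scores
GROUP BY game

Result:
  Baseball: 3 distinct
  Football: 3 distinct
  Rugby: 3 distinct
  Volleyball: 2 distinct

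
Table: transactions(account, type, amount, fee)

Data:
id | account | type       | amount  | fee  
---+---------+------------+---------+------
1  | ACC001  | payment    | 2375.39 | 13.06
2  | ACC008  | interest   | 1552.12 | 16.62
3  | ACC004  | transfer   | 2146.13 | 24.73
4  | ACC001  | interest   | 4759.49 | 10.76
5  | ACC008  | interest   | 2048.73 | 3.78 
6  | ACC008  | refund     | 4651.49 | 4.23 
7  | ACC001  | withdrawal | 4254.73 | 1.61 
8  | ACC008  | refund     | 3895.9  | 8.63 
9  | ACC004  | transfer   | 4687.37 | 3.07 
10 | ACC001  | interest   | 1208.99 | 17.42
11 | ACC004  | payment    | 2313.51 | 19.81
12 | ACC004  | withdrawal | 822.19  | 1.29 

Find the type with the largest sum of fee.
SELECT type, SUM(fee) as val
FROM transactions
GROUP BY type
ORDER BY val DESC
LIMIT 1

Result: interest with sum(fee) = 48.58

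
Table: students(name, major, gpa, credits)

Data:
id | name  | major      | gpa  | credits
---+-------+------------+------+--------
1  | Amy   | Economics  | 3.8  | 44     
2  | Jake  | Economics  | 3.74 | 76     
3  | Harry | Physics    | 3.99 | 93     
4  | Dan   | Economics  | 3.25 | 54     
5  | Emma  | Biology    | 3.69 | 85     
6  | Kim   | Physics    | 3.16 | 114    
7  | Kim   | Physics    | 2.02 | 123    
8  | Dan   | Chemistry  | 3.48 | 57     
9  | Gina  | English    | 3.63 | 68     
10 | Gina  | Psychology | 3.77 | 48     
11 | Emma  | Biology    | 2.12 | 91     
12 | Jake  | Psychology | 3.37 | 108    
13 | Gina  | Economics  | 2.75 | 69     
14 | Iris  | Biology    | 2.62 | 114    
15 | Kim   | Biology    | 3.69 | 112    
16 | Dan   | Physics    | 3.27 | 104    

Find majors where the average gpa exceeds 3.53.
SELECT major, AVG(gpa)
FROM students
GROUP BY major
HAVING AVG(gpa) > 3.53

Result:
  English: avg=3.63
  Psychology: avg=3.57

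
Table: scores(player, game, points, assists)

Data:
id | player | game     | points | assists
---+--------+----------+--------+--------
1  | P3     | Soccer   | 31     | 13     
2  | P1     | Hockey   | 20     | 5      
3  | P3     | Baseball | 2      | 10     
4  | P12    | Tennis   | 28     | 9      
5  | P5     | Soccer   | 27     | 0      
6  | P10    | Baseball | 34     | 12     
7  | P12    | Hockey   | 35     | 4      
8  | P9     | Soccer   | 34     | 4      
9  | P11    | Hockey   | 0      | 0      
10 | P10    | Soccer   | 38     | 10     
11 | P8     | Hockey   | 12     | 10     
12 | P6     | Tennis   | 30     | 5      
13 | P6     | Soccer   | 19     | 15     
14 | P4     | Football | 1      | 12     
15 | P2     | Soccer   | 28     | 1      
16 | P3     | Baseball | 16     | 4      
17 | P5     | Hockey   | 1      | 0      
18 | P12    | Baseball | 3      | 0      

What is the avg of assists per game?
SELECT game, AVG(assists) as result
FROM scores
GROUP BY game

Result:
  Baseball: 6.50
  Football: 12.00
  Hockey: 3.80
  Soccer: 7.17
  Tennis: 7.00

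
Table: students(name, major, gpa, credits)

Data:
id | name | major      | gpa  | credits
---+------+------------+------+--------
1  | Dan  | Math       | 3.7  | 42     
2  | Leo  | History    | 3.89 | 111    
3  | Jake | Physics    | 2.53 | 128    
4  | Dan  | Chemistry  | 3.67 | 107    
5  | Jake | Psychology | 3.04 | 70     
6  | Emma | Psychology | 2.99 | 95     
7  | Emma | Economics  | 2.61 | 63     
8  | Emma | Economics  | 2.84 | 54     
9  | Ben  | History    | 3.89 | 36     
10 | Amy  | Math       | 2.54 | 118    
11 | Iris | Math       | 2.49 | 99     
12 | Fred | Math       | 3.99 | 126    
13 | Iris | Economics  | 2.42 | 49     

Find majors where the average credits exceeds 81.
SELECT major, AVG(credits)
FROM students
GROUP BY major
HAVING AVG(credits) > 81

Result:
  Chemistry: avg=107.00
  Math: avg=96.25
  Physics: avg=128.00
  Psychology: avg=82.50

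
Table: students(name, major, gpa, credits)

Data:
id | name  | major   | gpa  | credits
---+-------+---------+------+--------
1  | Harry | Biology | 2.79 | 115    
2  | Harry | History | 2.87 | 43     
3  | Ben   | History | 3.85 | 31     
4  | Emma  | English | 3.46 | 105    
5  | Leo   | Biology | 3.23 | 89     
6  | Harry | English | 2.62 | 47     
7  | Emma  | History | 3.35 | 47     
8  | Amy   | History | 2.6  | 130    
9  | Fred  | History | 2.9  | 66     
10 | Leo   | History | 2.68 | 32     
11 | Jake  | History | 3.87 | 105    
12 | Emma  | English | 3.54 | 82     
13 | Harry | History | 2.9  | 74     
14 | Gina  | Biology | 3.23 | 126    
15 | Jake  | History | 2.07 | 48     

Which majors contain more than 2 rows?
SELECT major, COUNT(*) as cnt
FROM students
GROUP BY major
HAVING COUNT(*) > 2

Result:
  Biology: 3
  English: 3
  History: 9

Note: HAVING filters groups after aggregation, WHERE filters rows before.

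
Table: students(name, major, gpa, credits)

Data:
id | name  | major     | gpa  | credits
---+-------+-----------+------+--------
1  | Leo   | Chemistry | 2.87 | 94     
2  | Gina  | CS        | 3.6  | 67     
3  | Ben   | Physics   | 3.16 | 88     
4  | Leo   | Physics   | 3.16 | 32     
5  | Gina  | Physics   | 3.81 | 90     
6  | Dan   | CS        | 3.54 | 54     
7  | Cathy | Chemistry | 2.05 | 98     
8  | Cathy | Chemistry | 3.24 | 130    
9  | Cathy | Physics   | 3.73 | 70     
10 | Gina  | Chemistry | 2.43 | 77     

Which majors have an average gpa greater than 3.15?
SELECT major, AVG(gpa)
FROM students
GROUP BY major
HAVING AVG(gpa) > 3.15

Result:
  CS: avg=3.57
  Physics: avg=3.47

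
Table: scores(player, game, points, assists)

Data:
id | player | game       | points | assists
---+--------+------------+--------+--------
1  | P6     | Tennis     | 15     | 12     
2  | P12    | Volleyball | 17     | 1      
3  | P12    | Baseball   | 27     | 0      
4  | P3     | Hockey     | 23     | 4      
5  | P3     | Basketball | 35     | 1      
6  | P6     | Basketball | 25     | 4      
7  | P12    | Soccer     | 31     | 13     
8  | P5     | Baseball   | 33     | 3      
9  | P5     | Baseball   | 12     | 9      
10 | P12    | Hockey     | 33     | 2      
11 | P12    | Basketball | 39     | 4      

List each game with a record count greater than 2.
SELECT game, COUNT(*) as cnt
FROM scores
GROUP BY game
HAVING COUNT(*) > 2

Result:
  Baseball: 3
  Basketball: 3

Note: HAVING filters groups after aggregation, WHERE filters rows before.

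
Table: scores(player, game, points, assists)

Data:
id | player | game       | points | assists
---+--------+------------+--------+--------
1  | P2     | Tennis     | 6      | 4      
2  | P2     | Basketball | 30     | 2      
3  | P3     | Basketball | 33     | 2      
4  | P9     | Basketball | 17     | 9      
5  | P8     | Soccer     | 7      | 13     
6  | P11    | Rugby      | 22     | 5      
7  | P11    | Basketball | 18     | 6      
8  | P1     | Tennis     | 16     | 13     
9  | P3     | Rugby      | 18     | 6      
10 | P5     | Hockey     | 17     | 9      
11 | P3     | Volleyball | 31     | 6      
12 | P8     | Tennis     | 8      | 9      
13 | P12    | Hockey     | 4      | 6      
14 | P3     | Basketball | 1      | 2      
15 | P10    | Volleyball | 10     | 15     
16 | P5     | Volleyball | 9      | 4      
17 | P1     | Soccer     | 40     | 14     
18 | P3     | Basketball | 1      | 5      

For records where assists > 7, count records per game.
SELECT game, COUNT(*)
FROM scores
WHERE assists > 7
GROUP BY game

Note: WHERE filters rows before grouping.

Result:
  Basketball: 1
  Hockey: 1
  Soccer: 2
  Tennis: 2
  Volleyball: 1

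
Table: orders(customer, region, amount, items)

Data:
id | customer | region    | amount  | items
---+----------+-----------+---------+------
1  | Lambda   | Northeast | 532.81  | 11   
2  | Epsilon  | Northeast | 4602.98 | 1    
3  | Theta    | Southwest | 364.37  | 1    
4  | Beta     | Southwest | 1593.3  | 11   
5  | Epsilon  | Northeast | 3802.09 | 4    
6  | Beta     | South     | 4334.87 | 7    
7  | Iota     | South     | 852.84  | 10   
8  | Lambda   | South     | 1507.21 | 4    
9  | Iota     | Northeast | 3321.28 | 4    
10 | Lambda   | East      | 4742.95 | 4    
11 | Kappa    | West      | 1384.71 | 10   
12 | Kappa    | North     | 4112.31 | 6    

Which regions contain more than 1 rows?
SELECT region, COUNT(*) as cnt
FROM orders
GROUP BY region
HAVING COUNT(*) > 1

Result:
  Northeast: 4
  South: 3
  Southwest: 2

Note: HAVING filters groups after aggregation, WHERE filters rows before.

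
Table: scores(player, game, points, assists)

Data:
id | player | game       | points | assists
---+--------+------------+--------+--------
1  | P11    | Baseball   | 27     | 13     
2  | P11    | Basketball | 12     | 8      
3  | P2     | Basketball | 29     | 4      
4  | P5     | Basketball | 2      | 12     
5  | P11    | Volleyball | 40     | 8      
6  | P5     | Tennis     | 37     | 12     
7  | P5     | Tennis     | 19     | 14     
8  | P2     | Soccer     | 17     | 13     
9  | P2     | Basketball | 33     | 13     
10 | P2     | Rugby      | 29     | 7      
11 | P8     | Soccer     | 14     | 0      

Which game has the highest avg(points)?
SELECT game, AVG(points) as val
FROM scores
GROUP BY game
ORDER BY val DESC
LIMIT 1

Result: Volleyball with avg(points) = 40.00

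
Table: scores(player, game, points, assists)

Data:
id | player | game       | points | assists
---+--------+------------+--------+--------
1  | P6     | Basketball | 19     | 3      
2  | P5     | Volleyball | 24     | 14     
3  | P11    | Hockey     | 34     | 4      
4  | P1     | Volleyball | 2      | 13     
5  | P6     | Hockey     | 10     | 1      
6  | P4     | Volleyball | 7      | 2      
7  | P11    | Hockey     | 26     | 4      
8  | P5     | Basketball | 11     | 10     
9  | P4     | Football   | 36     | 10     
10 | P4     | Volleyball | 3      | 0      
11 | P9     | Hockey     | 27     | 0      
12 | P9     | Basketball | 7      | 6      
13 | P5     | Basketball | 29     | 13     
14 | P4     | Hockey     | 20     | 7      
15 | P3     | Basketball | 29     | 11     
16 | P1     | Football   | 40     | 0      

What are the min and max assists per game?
SELECT game, MIN(assists), MAX(assists)
FROM scores
GROUP BY game

Result:
  Basketball: min=3, max=13
  Football: min=0, max=10
  Hockey: min=0, max=7
  Volleyball: min=0, max=14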